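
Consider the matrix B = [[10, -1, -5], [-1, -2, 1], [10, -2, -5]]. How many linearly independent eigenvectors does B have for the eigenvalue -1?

1

B + 1I = [[11, -1, -5], [-1, -1, 1], [10, -2, -4]].
This matrix has rank 2, so its null space has dimension 3 − 2 = 1.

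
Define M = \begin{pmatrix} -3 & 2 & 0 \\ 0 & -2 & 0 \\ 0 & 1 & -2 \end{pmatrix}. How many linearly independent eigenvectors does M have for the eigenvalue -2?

1

M + 2I = [[-1, 2, 0], [0, 0, 0], [0, 1, 0]].
This matrix has rank 2, so its null space has dimension 3 − 2 = 1.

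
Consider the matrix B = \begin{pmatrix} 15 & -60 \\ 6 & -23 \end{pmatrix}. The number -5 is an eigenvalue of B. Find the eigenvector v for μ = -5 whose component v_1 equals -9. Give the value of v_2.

-3

B + 5I = [[20, -60], [6, -18]].
Solving (B + 5I)v = 0 gives the eigenspace spanned by (-9, -3).
With v_1 = -9, v = (-9, -3), so v_2 = -3.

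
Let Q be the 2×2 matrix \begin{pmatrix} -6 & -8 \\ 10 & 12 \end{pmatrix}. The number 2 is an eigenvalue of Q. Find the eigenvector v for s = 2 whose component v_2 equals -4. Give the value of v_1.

Q − 2I = [[-8, -8], [10, 10]].
Solving (Q − 2I)v = 0 gives the eigenspace spanned by (4, -4).
With v_2 = -4, v = (4, -4), so v_1 = 4.

4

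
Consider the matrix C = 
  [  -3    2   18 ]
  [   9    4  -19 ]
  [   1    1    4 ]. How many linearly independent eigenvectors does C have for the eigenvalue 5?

1

C − 5I = [[-8, 2, 18], [9, -1, -19], [1, 1, -1]].
This matrix has rank 2, so its null space has dimension 3 − 2 = 1.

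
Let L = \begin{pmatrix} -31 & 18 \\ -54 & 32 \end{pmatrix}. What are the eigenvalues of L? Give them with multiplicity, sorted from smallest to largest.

-4, 5

Characteristic polynomial: p(s) = s^2 - s - 20 = (s - 5)(s + 4).
Roots (with multiplicity): -4, 5.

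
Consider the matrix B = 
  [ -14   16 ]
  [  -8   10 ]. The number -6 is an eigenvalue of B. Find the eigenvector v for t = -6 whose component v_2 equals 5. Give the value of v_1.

10

B + 6I = [[-8, 16], [-8, 16]].
Solving (B + 6I)v = 0 gives the eigenspace spanned by (10, 5).
With v_2 = 5, v = (10, 5), so v_1 = 10.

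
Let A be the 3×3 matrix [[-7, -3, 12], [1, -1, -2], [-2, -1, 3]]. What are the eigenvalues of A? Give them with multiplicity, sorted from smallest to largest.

-2, -2, -1

Characteristic polynomial: p(r) = r^3 + 5r^2 + 8r + 4 = (r + 1)(r + 2)^2.
Roots (with multiplicity): -2, -2, -1.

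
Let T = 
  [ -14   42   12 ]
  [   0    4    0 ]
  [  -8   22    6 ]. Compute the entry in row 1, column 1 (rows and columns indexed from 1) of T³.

-632

Characteristic polynomial: r^3 + 4r^2 - 20r - 48 = (r - 4)(r + 2)(r + 6), so the eigenvalues are -6, -2, 4.
r=-6: eigenvector (3, 0, 2).
r=4: eigenvector (3, 1, 1).
r=-2: eigenvector (1, 0, 1).
P = [[3, 3, 1], [0, 1, 0], [2, 1, 1]], D = diag(-6, 4, -2), P⁻¹ = [[1, -2, -1], [0, 1, 0], [-2, 3, 3]].
T³ = P·diag(-216, 64, -8)·P⁻¹ = [[-632, 1464, 624], [0, 64, 0], [-416, 904, 408]].
The requested entry is -632.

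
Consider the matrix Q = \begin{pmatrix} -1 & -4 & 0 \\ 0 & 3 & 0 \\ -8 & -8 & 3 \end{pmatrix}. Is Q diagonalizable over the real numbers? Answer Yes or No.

Yes

Characteristic polynomial: p(s) = s^3 - 5s^2 + 3s + 9 = (s - 3)^2(s + 1).
s = 3 has algebraic multiplicity 2; rank(Q − 3I) = 1, so geometric multiplicity = 2.
Every eigenvalue has geometric = algebraic multiplicity, so Q is diagonalizable.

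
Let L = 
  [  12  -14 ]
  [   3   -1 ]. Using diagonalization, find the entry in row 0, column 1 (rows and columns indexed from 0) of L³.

-1274

Characteristic polynomial: t^2 - 11t + 30 = (t - 6)(t - 5), so the eigenvalues are 5, 6.
t=6: eigenvector (7, 3).
t=5: eigenvector (2, 1).
P = [[7, 2], [3, 1]], D = diag(6, 5), P⁻¹ = [[1, -2], [-3, 7]].
L³ = P·diag(216, 125)·P⁻¹ = [[762, -1274], [273, -421]].
The requested entry is -1274.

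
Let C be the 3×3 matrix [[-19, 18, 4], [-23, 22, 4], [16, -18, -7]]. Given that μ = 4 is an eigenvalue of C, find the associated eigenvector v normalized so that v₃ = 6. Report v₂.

C − 4I = [[-23, 18, 4], [-23, 18, 4], [16, -18, -11]].
Solving (C − 4I)v = 0 gives the eigenspace spanned by (-6, -9, 6).
With v₃ = 6, v = (-6, -9, 6), so v₂ = -9.

-9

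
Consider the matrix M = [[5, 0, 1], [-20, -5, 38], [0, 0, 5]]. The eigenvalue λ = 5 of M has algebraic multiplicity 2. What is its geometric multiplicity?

1

M − 5I = [[0, 0, 1], [-20, -10, 38], [0, 0, 0]].
This matrix has rank 2, so its null space has dimension 3 − 2 = 1.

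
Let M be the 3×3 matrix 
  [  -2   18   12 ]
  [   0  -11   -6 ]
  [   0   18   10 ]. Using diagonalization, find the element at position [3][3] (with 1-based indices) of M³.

28

Characteristic polynomial: μ^3 + 3μ^2 - 4 = (μ - 1)(μ + 2)^2, so the eigenvalues are -2, -2, 1.
μ=-2: eigenvector (1, 0, 0).
μ=-2: eigenvector (-4, 2, -3).
μ=1: eigenvector (-2, 1, -2).
P = [[1, -4, -2], [0, 2, 1], [0, -3, -2]], D = diag(-2, -2, 1), P⁻¹ = [[1, 2, 0], [0, 2, 1], [0, -3, -2]].
M³ = P·diag(-8, -8, 1)·P⁻¹ = [[-8, 54, 36], [0, -35, -18], [0, 54, 28]].
The requested entry is 28.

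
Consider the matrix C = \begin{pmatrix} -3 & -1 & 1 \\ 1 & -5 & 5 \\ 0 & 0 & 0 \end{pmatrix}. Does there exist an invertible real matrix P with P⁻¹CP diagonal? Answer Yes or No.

No

Characteristic polynomial: p(t) = t^3 + 8t^2 + 16t = t(t + 4)^2.
t = -4 has algebraic multiplicity 2; rank(C + 4I) = 2, so geometric multiplicity = 1.
Geometric multiplicity < algebraic multiplicity, so C is not diagonalizable.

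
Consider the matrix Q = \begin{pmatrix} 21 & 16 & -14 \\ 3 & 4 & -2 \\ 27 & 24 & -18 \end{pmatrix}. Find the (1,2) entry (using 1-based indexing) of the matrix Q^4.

Characteristic polynomial: s^3 - 7s^2 + 12s = s(s - 4)(s - 3), so the eigenvalues are 0, 3, 4.
s=3: eigenvector (-3, -1, -5).
s=4: eigenvector (4, 1, 6).
s=0: eigenvector (2, 0, 3).
P = [[-3, 4, 2], [-1, 1, 0], [-5, 6, 3]], D = diag(3, 4, 0), P⁻¹ = [[3, 0, -2], [3, 1, -2], [-1, -2, 1]].
Q⁴ = P·diag(81, 256, 0)·P⁻¹ = [[2343, 1024, -1562], [525, 256, -350], [3393, 1536, -2262]].
The requested entry is 1024.

1024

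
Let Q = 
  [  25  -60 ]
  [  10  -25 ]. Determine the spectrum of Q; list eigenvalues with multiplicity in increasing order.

Characteristic polynomial: p(t) = t^2 - 25 = (t - 5)(t + 5).
Roots (with multiplicity): -5, 5.

-5, 5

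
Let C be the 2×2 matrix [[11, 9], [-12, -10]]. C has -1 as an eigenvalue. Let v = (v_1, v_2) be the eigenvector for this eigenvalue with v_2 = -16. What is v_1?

12

C + 1I = [[12, 9], [-12, -9]].
Solving (C + 1I)v = 0 gives the eigenspace spanned by (12, -16).
With v_2 = -16, v = (12, -16), so v_1 = 12.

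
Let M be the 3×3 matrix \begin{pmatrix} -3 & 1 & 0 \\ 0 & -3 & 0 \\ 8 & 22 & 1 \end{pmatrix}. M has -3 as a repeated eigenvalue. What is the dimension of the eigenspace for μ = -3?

M + 3I = [[0, 1, 0], [0, 0, 0], [8, 22, 4]].
This matrix has rank 2, so its null space has dimension 3 − 2 = 1.

1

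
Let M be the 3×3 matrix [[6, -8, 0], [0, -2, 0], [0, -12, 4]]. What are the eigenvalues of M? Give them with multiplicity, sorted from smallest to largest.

Characteristic polynomial: p(λ) = λ^3 - 8λ^2 + 4λ + 48 = (λ - 6)(λ - 4)(λ + 2).
Roots (with multiplicity): -2, 4, 6.

-2, 4, 6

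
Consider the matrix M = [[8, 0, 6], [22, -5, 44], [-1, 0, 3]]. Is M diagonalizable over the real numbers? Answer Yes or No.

Characteristic polynomial: p(s) = s^3 - 6s^2 - 25s + 150 = (s - 6)(s - 5)(s + 5).
All 3 eigenvalues are distinct, so M is diagonalizable.

Yes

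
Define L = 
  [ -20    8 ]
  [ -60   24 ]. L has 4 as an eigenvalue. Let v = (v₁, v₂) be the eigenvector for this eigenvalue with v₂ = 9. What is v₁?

L − 4I = [[-24, 8], [-60, 20]].
Solving (L − 4I)v = 0 gives the eigenspace spanned by (3, 9).
With v₂ = 9, v = (3, 9), so v₁ = 3.

3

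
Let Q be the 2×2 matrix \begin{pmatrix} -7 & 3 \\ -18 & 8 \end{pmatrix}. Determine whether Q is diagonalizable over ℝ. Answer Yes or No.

Characteristic polynomial: p(t) = t^2 - t - 2 = (t - 2)(t + 1).
All 2 eigenvalues are distinct, so Q is diagonalizable.

Yes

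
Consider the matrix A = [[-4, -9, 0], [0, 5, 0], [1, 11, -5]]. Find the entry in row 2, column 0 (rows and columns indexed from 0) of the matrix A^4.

-369

Characteristic polynomial: t^3 + 4t^2 - 25t - 100 = (t - 5)(t + 4)(t + 5), so the eigenvalues are -5, -4, 5.
t=-5: eigenvector (0, 0, 1).
t=-4: eigenvector (1, 0, 1).
t=5: eigenvector (1, -1, -1).
P = [[0, 1, 1], [0, 0, -1], [1, 1, -1]], D = diag(-5, -4, 5), P⁻¹ = [[-1, -2, 1], [1, 1, 0], [0, -1, 0]].
A⁴ = P·diag(625, 256, 625)·P⁻¹ = [[256, -369, 0], [0, 625, 0], [-369, -369, 625]].
The requested entry is -369.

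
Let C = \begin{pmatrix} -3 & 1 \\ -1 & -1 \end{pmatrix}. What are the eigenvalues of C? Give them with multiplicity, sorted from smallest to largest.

Characteristic polynomial: p(r) = r^2 + 4r + 4 = (r + 2)^2.
Roots (with multiplicity): -2, -2.

-2, -2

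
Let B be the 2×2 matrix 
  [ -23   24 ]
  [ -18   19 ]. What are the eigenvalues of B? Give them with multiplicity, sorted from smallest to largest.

-5, 1

Characteristic polynomial: p(s) = s^2 + 4s - 5 = (s - 1)(s + 5).
Roots (with multiplicity): -5, 1.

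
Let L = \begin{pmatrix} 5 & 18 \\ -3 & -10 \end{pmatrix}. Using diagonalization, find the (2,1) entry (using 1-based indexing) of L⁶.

4095

Characteristic polynomial: t^2 + 5t + 4 = (t + 1)(t + 4), so the eigenvalues are -4, -1.
t=-4: eigenvector (-2, 1).
t=-1: eigenvector (3, -1).
P = [[-2, 3], [1, -1]], D = diag(-4, -1), P⁻¹ = [[1, 3], [1, 2]].
L⁶ = P·diag(4096, 1)·P⁻¹ = [[-8189, -24570], [4095, 12286]].
The requested entry is 4095.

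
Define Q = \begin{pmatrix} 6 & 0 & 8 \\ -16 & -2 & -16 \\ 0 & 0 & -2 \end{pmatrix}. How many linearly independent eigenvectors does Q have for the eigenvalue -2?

Q + 2I = [[8, 0, 8], [-16, 0, -16], [0, 0, 0]].
This matrix has rank 1, so its null space has dimension 3 − 1 = 2.

2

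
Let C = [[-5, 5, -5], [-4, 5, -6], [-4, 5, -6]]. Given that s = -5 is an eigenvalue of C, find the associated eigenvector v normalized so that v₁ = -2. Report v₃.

C + 5I = [[0, 5, -5], [-4, 10, -6], [-4, 5, -1]].
Solving (C + 5I)v = 0 gives the eigenspace spanned by (-2, -2, -2).
With v₁ = -2, v = (-2, -2, -2), so v₃ = -2.

-2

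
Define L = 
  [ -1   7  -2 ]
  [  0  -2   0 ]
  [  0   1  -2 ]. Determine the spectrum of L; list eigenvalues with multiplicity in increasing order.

-2, -2, -1

Characteristic polynomial: p(t) = t^3 + 5t^2 + 8t + 4 = (t + 1)(t + 2)^2.
Roots (with multiplicity): -2, -2, -1.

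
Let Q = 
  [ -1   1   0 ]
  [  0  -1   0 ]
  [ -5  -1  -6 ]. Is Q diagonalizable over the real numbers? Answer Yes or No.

Characteristic polynomial: p(r) = r^3 + 8r^2 + 13r + 6 = (r + 1)^2(r + 6).
r = -1 has algebraic multiplicity 2; rank(Q + 1I) = 2, so geometric multiplicity = 1.
Geometric multiplicity < algebraic multiplicity, so Q is not diagonalizable.

No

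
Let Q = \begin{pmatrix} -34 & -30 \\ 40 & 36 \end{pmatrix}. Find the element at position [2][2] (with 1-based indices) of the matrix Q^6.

174336

Characteristic polynomial: μ^2 - 2μ - 24 = (μ - 6)(μ + 4), so the eigenvalues are -4, 6.
μ=-4: eigenvector (1, -1).
μ=6: eigenvector (-3, 4).
P = [[1, -3], [-1, 4]], D = diag(-4, 6), P⁻¹ = [[4, 3], [1, 1]].
Q⁶ = P·diag(4096, 46656)·P⁻¹ = [[-123584, -127680], [170240, 174336]].
The requested entry is 174336.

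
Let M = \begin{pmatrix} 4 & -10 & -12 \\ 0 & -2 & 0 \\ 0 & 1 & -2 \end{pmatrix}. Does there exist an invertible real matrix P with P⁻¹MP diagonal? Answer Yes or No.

Characteristic polynomial: p(s) = s^3 - 12s - 16 = (s - 4)(s + 2)^2.
s = -2 has algebraic multiplicity 2; rank(M + 2I) = 2, so geometric multiplicity = 1.
Geometric multiplicity < algebraic multiplicity, so M is not diagonalizable.

No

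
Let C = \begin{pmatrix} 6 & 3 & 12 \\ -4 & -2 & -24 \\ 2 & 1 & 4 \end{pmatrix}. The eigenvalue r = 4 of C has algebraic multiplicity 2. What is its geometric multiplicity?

C − 4I = [[2, 3, 12], [-4, -6, -24], [2, 1, 0]].
This matrix has rank 2, so its null space has dimension 3 − 2 = 1.

1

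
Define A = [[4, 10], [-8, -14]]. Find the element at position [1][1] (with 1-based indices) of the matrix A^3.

Characteristic polynomial: r^2 + 10r + 24 = (r + 4)(r + 6), so the eigenvalues are -6, -4.
r=-6: eigenvector (-1, 1).
r=-4: eigenvector (-5, 4).
P = [[-1, -5], [1, 4]], D = diag(-6, -4), P⁻¹ = [[4, 5], [-1, -1]].
A³ = P·diag(-216, -64)·P⁻¹ = [[544, 760], [-608, -824]].
The requested entry is 544.

544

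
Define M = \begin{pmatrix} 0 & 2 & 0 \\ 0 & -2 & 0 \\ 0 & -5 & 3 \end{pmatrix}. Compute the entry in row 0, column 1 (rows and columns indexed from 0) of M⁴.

Characteristic polynomial: λ^3 - λ^2 - 6λ = λ(λ - 3)(λ + 2), so the eigenvalues are -2, 0, 3.
λ=-2: eigenvector (-1, 1, 1).
λ=0: eigenvector (1, 0, 0).
λ=3: eigenvector (0, 0, 1).
P = [[-1, 1, 0], [1, 0, 0], [1, 0, 1]], D = diag(-2, 0, 3), P⁻¹ = [[0, 1, 0], [1, 1, 0], [0, -1, 1]].
M⁴ = P·diag(16, 0, 81)·P⁻¹ = [[0, -16, 0], [0, 16, 0], [0, -65, 81]].
The requested entry is -16.

-16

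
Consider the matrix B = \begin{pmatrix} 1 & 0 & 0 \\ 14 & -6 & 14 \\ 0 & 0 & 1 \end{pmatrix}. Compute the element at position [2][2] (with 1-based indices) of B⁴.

Characteristic polynomial: r^3 + 4r^2 - 11r + 6 = (r - 1)^2(r + 6), so the eigenvalues are -6, 1, 1.
r=1: eigenvector (-2, -2, 1).
r=-6: eigenvector (0, 1, 0).
r=1: eigenvector (-1, 0, 1).
P = [[-2, 0, -1], [-2, 1, 0], [1, 0, 1]], D = diag(1, -6, 1), P⁻¹ = [[-1, 0, -1], [-2, 1, -2], [1, 0, 2]].
B⁴ = P·diag(1, 1296, 1)·P⁻¹ = [[1, 0, 0], [-2590, 1296, -2590], [0, 0, 1]].
The requested entry is 1296.

1296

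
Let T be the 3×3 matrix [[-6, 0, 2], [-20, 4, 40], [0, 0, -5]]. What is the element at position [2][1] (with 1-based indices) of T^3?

-560

Characteristic polynomial: λ^3 + 7λ^2 - 14λ - 120 = (λ - 4)(λ + 5)(λ + 6), so the eigenvalues are -6, -5, 4.
λ=-6: eigenvector (1, 2, 0).
λ=4: eigenvector (0, 1, 0).
λ=-5: eigenvector (2, 0, 1).
P = [[1, 0, 2], [2, 1, 0], [0, 0, 1]], D = diag(-6, 4, -5), P⁻¹ = [[1, 0, -2], [-2, 1, 4], [0, 0, 1]].
T³ = P·diag(-216, 64, -125)·P⁻¹ = [[-216, 0, 182], [-560, 64, 1120], [0, 0, -125]].
The requested entry is -560.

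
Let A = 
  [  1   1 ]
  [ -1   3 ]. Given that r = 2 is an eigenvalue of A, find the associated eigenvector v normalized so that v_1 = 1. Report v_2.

A − 2I = [[-1, 1], [-1, 1]].
Solving (A − 2I)v = 0 gives the eigenspace spanned by (1, 1).
With v_1 = 1, v = (1, 1), so v_2 = 1.

1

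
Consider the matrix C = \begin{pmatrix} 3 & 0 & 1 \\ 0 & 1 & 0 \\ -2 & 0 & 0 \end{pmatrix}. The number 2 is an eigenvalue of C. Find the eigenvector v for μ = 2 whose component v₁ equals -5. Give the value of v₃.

5

C − 2I = [[1, 0, 1], [0, -1, 0], [-2, 0, -2]].
Solving (C − 2I)v = 0 gives the eigenspace spanned by (-5, 0, 5).
With v₁ = -5, v = (-5, 0, 5), so v₃ = 5.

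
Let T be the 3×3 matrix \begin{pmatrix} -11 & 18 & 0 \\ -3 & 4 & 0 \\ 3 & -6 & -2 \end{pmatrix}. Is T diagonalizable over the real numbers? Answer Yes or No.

Yes

Characteristic polynomial: p(λ) = λ^3 + 9λ^2 + 24λ + 20 = (λ + 2)^2(λ + 5).
λ = -2 has algebraic multiplicity 2; rank(T + 2I) = 1, so geometric multiplicity = 2.
Every eigenvalue has geometric = algebraic multiplicity, so T is diagonalizable.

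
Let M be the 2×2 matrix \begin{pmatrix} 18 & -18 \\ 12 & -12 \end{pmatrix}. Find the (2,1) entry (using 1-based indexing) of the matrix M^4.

2592

Characteristic polynomial: μ^2 - 6μ = μ(μ - 6), so the eigenvalues are 0, 6.
μ=0: eigenvector (-1, -1).
μ=6: eigenvector (3, 2).
P = [[-1, 3], [-1, 2]], D = diag(0, 6), P⁻¹ = [[2, -3], [1, -1]].
M⁴ = P·diag(0, 1296)·P⁻¹ = [[3888, -3888], [2592, -2592]].
The requested entry is 2592.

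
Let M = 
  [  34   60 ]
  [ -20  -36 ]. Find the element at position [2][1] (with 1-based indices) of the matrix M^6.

85120

Characteristic polynomial: r^2 + 2r - 24 = (r - 4)(r + 6), so the eigenvalues are -6, 4.
r=-6: eigenvector (-3, 2).
r=4: eigenvector (-2, 1).
P = [[-3, -2], [2, 1]], D = diag(-6, 4), P⁻¹ = [[1, 2], [-2, -3]].
M⁶ = P·diag(46656, 4096)·P⁻¹ = [[-123584, -255360], [85120, 174336]].
The requested entry is 85120.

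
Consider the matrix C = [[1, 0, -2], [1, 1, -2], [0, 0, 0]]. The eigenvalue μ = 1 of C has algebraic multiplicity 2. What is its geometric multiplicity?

C − 1I = [[0, 0, -2], [1, 0, -2], [0, 0, -1]].
This matrix has rank 2, so its null space has dimension 3 − 2 = 1.

1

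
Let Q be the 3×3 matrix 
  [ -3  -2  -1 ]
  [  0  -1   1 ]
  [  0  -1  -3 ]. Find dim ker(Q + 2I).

1

Q + 2I = [[-1, -2, -1], [0, 1, 1], [0, -1, -1]].
This matrix has rank 2, so its null space has dimension 3 − 2 = 1.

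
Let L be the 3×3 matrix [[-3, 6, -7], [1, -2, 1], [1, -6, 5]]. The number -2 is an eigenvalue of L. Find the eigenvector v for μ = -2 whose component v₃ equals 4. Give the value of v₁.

-4

L + 2I = [[-1, 6, -7], [1, 0, 1], [1, -6, 7]].
Solving (L + 2I)v = 0 gives the eigenspace spanned by (-4, 4, 4).
With v₃ = 4, v = (-4, 4, 4), so v₁ = -4.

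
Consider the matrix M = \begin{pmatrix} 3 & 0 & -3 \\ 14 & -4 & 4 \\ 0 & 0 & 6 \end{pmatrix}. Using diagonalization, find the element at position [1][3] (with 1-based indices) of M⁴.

-1215

Characteristic polynomial: t^3 - 5t^2 - 18t + 72 = (t - 6)(t - 3)(t + 4), so the eigenvalues are -4, 3, 6.
t=6: eigenvector (-1, -1, 1).
t=-4: eigenvector (0, 1, 0).
t=3: eigenvector (1, 2, 0).
P = [[-1, 0, 1], [-1, 1, 2], [1, 0, 0]], D = diag(6, -4, 3), P⁻¹ = [[0, 0, 1], [-2, 1, -1], [1, 0, 1]].
M⁴ = P·diag(1296, 256, 81)·P⁻¹ = [[81, 0, -1215], [-350, 256, -1390], [0, 0, 1296]].
The requested entry is -1215.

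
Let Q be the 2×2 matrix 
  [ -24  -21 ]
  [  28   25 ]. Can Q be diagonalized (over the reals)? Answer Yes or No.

Yes

Characteristic polynomial: p(λ) = λ^2 - λ - 12 = (λ - 4)(λ + 3).
All 2 eigenvalues are distinct, so Q is diagonalizable.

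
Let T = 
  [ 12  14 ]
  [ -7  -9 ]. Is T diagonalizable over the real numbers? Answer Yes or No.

Yes

Characteristic polynomial: p(λ) = λ^2 - 3λ - 10 = (λ - 5)(λ + 2).
All 2 eigenvalues are distinct, so T is diagonalizable.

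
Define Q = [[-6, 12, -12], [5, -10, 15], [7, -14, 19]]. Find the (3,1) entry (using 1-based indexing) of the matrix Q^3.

Characteristic polynomial: s^3 - 3s^2 - 10s = s(s - 5)(s + 2), so the eigenvalues are -2, 0, 5.
s=-2: eigenvector (3, 0, -1).
s=0: eigenvector (2, 1, 0).
s=5: eigenvector (0, 1, 1).
P = [[3, 2, 0], [0, 1, 1], [-1, 0, 1]], D = diag(-2, 0, 5), P⁻¹ = [[1, -2, 2], [-1, 3, -3], [1, -2, 3]].
Q³ = P·diag(-8, 0, 125)·P⁻¹ = [[-24, 48, -48], [125, -250, 375], [133, -266, 391]].
The requested entry is 133.

133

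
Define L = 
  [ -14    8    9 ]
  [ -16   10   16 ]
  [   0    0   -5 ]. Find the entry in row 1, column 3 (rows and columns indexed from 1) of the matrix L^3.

Characteristic polynomial: s^3 + 9s^2 + 8s - 60 = (s - 2)(s + 5)(s + 6), so the eigenvalues are -6, -5, 2.
s=-6: eigenvector (1, 1, 0).
s=2: eigenvector (1, 2, 0).
s=-5: eigenvector (1, 0, 1).
P = [[1, 1, 1], [1, 2, 0], [0, 0, 1]], D = diag(-6, 2, -5), P⁻¹ = [[2, -1, -2], [-1, 1, 1], [0, 0, 1]].
L³ = P·diag(-216, 8, -125)·P⁻¹ = [[-440, 224, 315], [-448, 232, 448], [0, 0, -125]].
The requested entry is 315.

315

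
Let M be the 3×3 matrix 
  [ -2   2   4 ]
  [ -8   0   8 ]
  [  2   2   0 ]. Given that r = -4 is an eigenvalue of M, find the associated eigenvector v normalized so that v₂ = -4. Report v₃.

M + 4I = [[2, 2, 4], [-8, 4, 8], [2, 2, 4]].
Solving (M + 4I)v = 0 gives the eigenspace spanned by (0, -4, 2).
With v₂ = -4, v = (0, -4, 2), so v₃ = 2.

2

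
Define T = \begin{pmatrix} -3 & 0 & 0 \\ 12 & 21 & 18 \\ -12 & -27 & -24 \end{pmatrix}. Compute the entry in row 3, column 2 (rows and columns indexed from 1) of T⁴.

Characteristic polynomial: μ^3 + 6μ^2 - 9μ - 54 = (μ - 3)(μ + 3)(μ + 6), so the eigenvalues are -6, -3, 3.
μ=-3: eigenvector (1, -2, 2).
μ=3: eigenvector (0, 1, -1).
μ=-6: eigenvector (0, -2, 3).
P = [[1, 0, 0], [-2, 1, -2], [2, -1, 3]], D = diag(-3, 3, -6), P⁻¹ = [[1, 0, 0], [2, 3, 2], [0, 1, 1]].
T⁴ = P·diag(81, 81, 1296)·P⁻¹ = [[81, 0, 0], [0, -2349, -2430], [0, 3645, 3726]].
The requested entry is 3645.

3645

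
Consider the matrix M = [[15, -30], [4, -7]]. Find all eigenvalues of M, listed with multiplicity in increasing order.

3, 5

Characteristic polynomial: p(s) = s^2 - 8s + 15 = (s - 5)(s - 3).
Roots (with multiplicity): 3, 5.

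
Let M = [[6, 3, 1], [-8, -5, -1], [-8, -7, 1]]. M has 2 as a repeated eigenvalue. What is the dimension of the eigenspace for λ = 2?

M − 2I = [[4, 3, 1], [-8, -7, -1], [-8, -7, -1]].
This matrix has rank 2, so its null space has dimension 3 − 2 = 1.

1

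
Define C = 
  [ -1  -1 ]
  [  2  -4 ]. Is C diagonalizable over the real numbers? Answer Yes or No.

Characteristic polynomial: p(λ) = λ^2 + 5λ + 6 = (λ + 2)(λ + 3).
All 2 eigenvalues are distinct, so C is diagonalizable.

Yes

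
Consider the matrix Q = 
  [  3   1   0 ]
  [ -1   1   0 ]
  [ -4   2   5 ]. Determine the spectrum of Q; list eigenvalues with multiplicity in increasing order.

Characteristic polynomial: p(s) = s^3 - 9s^2 + 24s - 20 = (s - 5)(s - 2)^2.
Roots (with multiplicity): 2, 2, 5.

2, 2, 5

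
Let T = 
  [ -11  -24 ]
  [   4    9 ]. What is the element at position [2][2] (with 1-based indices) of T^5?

Characteristic polynomial: r^2 + 2r - 3 = (r - 1)(r + 3), so the eigenvalues are -3, 1.
r=1: eigenvector (-2, 1).
r=-3: eigenvector (-3, 1).
P = [[-2, -3], [1, 1]], D = diag(1, -3), P⁻¹ = [[1, 3], [-1, -2]].
T⁵ = P·diag(1, -243)·P⁻¹ = [[-731, -1464], [244, 489]].
The requested entry is 489.

489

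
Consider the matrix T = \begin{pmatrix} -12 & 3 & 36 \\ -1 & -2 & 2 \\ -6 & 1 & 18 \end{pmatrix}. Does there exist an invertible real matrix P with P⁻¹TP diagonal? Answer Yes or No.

Characteristic polynomial: p(r) = r^3 - 4r^2 - 11r - 6 = (r - 6)(r + 1)^2.
r = -1 has algebraic multiplicity 2; rank(T + 1I) = 2, so geometric multiplicity = 1.
Geometric multiplicity < algebraic multiplicity, so T is not diagonalizable.

No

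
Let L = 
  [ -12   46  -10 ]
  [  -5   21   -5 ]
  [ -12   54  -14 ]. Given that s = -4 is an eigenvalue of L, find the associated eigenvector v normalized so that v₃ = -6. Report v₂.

-2

L + 4I = [[-8, 46, -10], [-5, 25, -5], [-12, 54, -10]].
Solving (L + 4I)v = 0 gives the eigenspace spanned by (-4, -2, -6).
With v₃ = -6, v = (-4, -2, -6), so v₂ = -2.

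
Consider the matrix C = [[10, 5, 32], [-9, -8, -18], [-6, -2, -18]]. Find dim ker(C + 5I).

1

C + 5I = [[15, 5, 32], [-9, -3, -18], [-6, -2, -13]].
This matrix has rank 2, so its null space has dimension 3 − 2 = 1.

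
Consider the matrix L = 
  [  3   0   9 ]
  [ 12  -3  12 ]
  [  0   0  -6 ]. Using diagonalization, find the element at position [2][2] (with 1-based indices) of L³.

Characteristic polynomial: t^3 + 6t^2 - 9t - 54 = (t - 3)(t + 3)(t + 6), so the eigenvalues are -6, -3, 3.
t=3: eigenvector (1, 2, 0).
t=-3: eigenvector (0, 1, 0).
t=-6: eigenvector (-1, 0, 1).
P = [[1, 0, -1], [2, 1, 0], [0, 0, 1]], D = diag(3, -3, -6), P⁻¹ = [[1, 0, 1], [-2, 1, -2], [0, 0, 1]].
L³ = P·diag(27, -27, -216)·P⁻¹ = [[27, 0, 243], [108, -27, 108], [0, 0, -216]].
The requested entry is -27.

-27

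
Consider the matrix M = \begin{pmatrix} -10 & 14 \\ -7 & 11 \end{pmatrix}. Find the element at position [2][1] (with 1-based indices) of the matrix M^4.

-175

Characteristic polynomial: s^2 - s - 12 = (s - 4)(s + 3), so the eigenvalues are -3, 4.
s=-3: eigenvector (-2, -1).
s=4: eigenvector (1, 1).
P = [[-2, 1], [-1, 1]], D = diag(-3, 4), P⁻¹ = [[-1, 1], [-1, 2]].
M⁴ = P·diag(81, 256)·P⁻¹ = [[-94, 350], [-175, 431]].
The requested entry is -175.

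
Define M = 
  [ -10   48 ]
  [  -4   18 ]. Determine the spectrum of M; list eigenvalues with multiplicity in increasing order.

Characteristic polynomial: p(r) = r^2 - 8r + 12 = (r - 6)(r - 2).
Roots (with multiplicity): 2, 6.

2, 6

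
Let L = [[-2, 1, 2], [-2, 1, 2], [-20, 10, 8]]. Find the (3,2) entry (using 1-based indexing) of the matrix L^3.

370

Characteristic polynomial: r^3 - 7r^2 + 12r = r(r - 4)(r - 3), so the eigenvalues are 0, 3, 4.
r=0: eigenvector (1, 2, 0).
r=3: eigenvector (-1, -1, -2).
r=4: eigenvector (2, 2, 5).
P = [[1, -1, 2], [2, -1, 2], [0, -2, 5]], D = diag(0, 3, 4), P⁻¹ = [[-1, 1, 0], [-10, 5, 2], [-4, 2, 1]].
L³ = P·diag(0, 27, 64)·P⁻¹ = [[-242, 121, 74], [-242, 121, 74], [-740, 370, 212]].
The requested entry is 370.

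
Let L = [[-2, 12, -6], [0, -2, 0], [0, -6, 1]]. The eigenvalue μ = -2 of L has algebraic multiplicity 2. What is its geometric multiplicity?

L + 2I = [[0, 12, -6], [0, 0, 0], [0, -6, 3]].
This matrix has rank 1, so its null space has dimension 3 − 1 = 2.

2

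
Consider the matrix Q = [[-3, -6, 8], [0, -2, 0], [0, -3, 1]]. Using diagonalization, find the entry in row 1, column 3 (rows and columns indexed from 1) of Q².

Characteristic polynomial: μ^3 + 4μ^2 + μ - 6 = (μ - 1)(μ + 2)(μ + 3), so the eigenvalues are -3, -2, 1.
μ=-3: eigenvector (1, 0, 0).
μ=-2: eigenvector (2, 1, 1).
μ=1: eigenvector (2, 0, 1).
P = [[1, 2, 2], [0, 1, 0], [0, 1, 1]], D = diag(-3, -2, 1), P⁻¹ = [[1, 0, -2], [0, 1, 0], [0, -1, 1]].
Q² = P·diag(9, 4, 1)·P⁻¹ = [[9, 6, -16], [0, 4, 0], [0, 3, 1]].
The requested entry is -16.

-16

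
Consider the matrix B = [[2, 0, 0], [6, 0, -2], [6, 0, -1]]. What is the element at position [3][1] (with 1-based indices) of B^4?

Characteristic polynomial: s^3 - s^2 - 2s = s(s - 2)(s + 1), so the eigenvalues are -1, 0, 2.
s=-1: eigenvector (0, 2, 1).
s=0: eigenvector (0, 1, 0).
s=2: eigenvector (1, 1, 2).
P = [[0, 0, 1], [2, 1, 1], [1, 0, 2]], D = diag(-1, 0, 2), P⁻¹ = [[-2, 0, 1], [3, 1, -2], [1, 0, 0]].
B⁴ = P·diag(1, 0, 16)·P⁻¹ = [[16, 0, 0], [12, 0, 2], [30, 0, 1]].
The requested entry is 30.

30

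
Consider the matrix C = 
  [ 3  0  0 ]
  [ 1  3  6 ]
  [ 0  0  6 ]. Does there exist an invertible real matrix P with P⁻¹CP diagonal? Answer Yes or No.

Characteristic polynomial: p(λ) = λ^3 - 12λ^2 + 45λ - 54 = (λ - 6)(λ - 3)^2.
λ = 3 has algebraic multiplicity 2; rank(C − 3I) = 2, so geometric multiplicity = 1.
Geometric multiplicity < algebraic multiplicity, so C is not diagonalizable.

No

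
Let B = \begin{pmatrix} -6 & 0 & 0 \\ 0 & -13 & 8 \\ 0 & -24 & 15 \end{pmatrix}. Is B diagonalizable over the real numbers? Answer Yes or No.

Yes

Characteristic polynomial: p(t) = t^3 + 4t^2 - 15t - 18 = (t - 3)(t + 1)(t + 6).
All 3 eigenvalues are distinct, so B is diagonalizable.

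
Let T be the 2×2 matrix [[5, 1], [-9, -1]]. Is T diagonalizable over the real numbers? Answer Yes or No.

Characteristic polynomial: p(μ) = μ^2 - 4μ + 4 = (μ - 2)^2.
μ = 2 has algebraic multiplicity 2; rank(T − 2I) = 1, so geometric multiplicity = 1.
Geometric multiplicity < algebraic multiplicity, so T is not diagonalizable.

No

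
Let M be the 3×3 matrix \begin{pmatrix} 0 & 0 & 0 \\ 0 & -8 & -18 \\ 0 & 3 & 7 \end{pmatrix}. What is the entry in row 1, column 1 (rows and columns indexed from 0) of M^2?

Characteristic polynomial: μ^3 + μ^2 - 2μ = μ(μ - 1)(μ + 2), so the eigenvalues are -2, 0, 1.
μ=0: eigenvector (1, 0, 0).
μ=-2: eigenvector (0, 3, -1).
μ=1: eigenvector (0, -2, 1).
P = [[1, 0, 0], [0, 3, -2], [0, -1, 1]], D = diag(0, -2, 1), P⁻¹ = [[1, 0, 0], [0, 1, 2], [0, 1, 3]].
M² = P·diag(0, 4, 1)·P⁻¹ = [[0, 0, 0], [0, 10, 18], [0, -3, -5]].
The requested entry is 10.

10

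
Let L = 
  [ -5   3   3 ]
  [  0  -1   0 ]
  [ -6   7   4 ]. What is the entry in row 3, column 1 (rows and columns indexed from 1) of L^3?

-18

Characteristic polynomial: r^3 + 2r^2 - r - 2 = (r - 1)(r + 1)(r + 2), so the eigenvalues are -2, -1, 1.
r=1: eigenvector (1, 0, 2).
r=-1: eigenvector (-3, 1, -5).
r=-2: eigenvector (-1, 0, -1).
P = [[1, -3, -1], [0, 1, 0], [2, -5, -1]], D = diag(1, -1, -2), P⁻¹ = [[-1, 2, 1], [0, 1, 0], [-2, -1, 1]].
L³ = P·diag(1, -1, -8)·P⁻¹ = [[-17, -3, 9], [0, -1, 0], [-18, 1, 10]].
The requested entry is -18.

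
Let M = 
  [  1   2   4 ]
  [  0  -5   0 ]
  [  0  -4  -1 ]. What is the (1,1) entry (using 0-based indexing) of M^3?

Characteristic polynomial: r^3 + 5r^2 - r - 5 = (r - 1)(r + 1)(r + 5), so the eigenvalues are -5, -1, 1.
r=-1: eigenvector (2, 0, -1).
r=1: eigenvector (1, 0, 0).
r=-5: eigenvector (-1, 1, 1).
P = [[2, 1, -1], [0, 0, 1], [-1, 0, 1]], D = diag(-1, 1, -5), P⁻¹ = [[0, 1, -1], [1, -1, 2], [0, 1, 0]].
M³ = P·diag(-1, 1, -125)·P⁻¹ = [[1, 122, 4], [0, -125, 0], [0, -124, -1]].
The requested entry is -125.

-125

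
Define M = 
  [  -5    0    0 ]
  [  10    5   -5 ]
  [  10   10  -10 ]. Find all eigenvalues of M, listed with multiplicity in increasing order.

-5, -5, 0

Characteristic polynomial: p(t) = t^3 + 10t^2 + 25t = t(t + 5)^2.
Roots (with multiplicity): -5, -5, 0.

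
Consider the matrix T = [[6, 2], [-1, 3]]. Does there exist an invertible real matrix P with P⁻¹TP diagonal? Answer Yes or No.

Yes

Characteristic polynomial: p(μ) = μ^2 - 9μ + 20 = (μ - 5)(μ - 4).
All 2 eigenvalues are distinct, so T is diagonalizable.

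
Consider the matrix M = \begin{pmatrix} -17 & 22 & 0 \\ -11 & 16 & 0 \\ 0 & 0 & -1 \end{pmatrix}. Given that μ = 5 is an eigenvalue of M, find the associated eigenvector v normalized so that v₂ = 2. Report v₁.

2

M − 5I = [[-22, 22, 0], [-11, 11, 0], [0, 0, -6]].
Solving (M − 5I)v = 0 gives the eigenspace spanned by (2, 2, 0).
With v₂ = 2, v = (2, 2, 0), so v₁ = 2.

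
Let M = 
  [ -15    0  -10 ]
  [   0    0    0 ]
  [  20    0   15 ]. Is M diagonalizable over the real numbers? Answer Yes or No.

Characteristic polynomial: p(λ) = λ^3 - 25λ = λ(λ - 5)(λ + 5).
All 3 eigenvalues are distinct, so M is diagonalizable.

Yes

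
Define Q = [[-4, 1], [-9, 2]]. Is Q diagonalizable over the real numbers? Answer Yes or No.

No

Characteristic polynomial: p(r) = r^2 + 2r + 1 = (r + 1)^2.
r = -1 has algebraic multiplicity 2; rank(Q + 1I) = 1, so geometric multiplicity = 1.
Geometric multiplicity < algebraic multiplicity, so Q is not diagonalizable.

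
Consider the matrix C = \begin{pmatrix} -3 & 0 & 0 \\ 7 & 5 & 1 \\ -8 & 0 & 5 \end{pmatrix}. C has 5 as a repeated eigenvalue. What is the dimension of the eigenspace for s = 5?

C − 5I = [[-8, 0, 0], [7, 0, 1], [-8, 0, 0]].
This matrix has rank 2, so its null space has dimension 3 − 2 = 1.

1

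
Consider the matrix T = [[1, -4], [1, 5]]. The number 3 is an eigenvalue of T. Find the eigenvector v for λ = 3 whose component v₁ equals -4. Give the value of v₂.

2

T − 3I = [[-2, -4], [1, 2]].
Solving (T − 3I)v = 0 gives the eigenspace spanned by (-4, 2).
With v₁ = -4, v = (-4, 2), so v₂ = 2.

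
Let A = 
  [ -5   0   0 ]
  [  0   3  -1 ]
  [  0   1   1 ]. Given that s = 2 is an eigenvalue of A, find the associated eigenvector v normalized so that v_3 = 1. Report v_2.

A − 2I = [[-7, 0, 0], [0, 1, -1], [0, 1, -1]].
Solving (A − 2I)v = 0 gives the eigenspace spanned by (0, 1, 1).
With v_3 = 1, v = (0, 1, 1), so v_2 = 1.

1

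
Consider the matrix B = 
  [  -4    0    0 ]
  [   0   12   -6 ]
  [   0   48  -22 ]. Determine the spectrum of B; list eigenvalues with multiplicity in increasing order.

-6, -4, -4

Characteristic polynomial: p(μ) = μ^3 + 14μ^2 + 64μ + 96 = (μ + 4)^2(μ + 6).
Roots (with multiplicity): -6, -4, -4.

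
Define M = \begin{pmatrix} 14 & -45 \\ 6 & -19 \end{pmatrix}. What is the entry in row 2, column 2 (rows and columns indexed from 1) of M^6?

Characteristic polynomial: λ^2 + 5λ + 4 = (λ + 1)(λ + 4), so the eigenvalues are -4, -1.
λ=-1: eigenvector (3, 1).
λ=-4: eigenvector (-5, -2).
P = [[3, -5], [1, -2]], D = diag(-1, -4), P⁻¹ = [[2, -5], [1, -3]].
M⁶ = P·diag(1, 4096)·P⁻¹ = [[-20474, 61425], [-8190, 24571]].
The requested entry is 24571.

24571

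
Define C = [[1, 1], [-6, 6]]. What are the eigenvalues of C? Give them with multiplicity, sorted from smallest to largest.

3, 4

Characteristic polynomial: p(s) = s^2 - 7s + 12 = (s - 4)(s - 3).
Roots (with multiplicity): 3, 4.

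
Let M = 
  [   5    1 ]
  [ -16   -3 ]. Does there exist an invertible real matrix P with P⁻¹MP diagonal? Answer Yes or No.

No

Characteristic polynomial: p(t) = t^2 - 2t + 1 = (t - 1)^2.
t = 1 has algebraic multiplicity 2; rank(M − 1I) = 1, so geometric multiplicity = 1.
Geometric multiplicity < algebraic multiplicity, so M is not diagonalizable.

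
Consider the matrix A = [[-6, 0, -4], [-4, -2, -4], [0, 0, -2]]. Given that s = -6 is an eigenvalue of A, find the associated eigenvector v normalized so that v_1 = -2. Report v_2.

-2

A + 6I = [[0, 0, -4], [-4, 4, -4], [0, 0, 4]].
Solving (A + 6I)v = 0 gives the eigenspace spanned by (-2, -2, 0).
With v_1 = -2, v = (-2, -2, 0), so v_2 = -2.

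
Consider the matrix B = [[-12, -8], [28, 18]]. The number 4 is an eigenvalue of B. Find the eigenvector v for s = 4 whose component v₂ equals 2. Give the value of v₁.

-1

B − 4I = [[-16, -8], [28, 14]].
Solving (B − 4I)v = 0 gives the eigenspace spanned by (-1, 2).
With v₂ = 2, v = (-1, 2), so v₁ = -1.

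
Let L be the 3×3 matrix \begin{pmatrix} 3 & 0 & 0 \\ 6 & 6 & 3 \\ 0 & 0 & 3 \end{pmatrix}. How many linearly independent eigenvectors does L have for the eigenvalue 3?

2

L − 3I = [[0, 0, 0], [6, 3, 3], [0, 0, 0]].
This matrix has rank 1, so its null space has dimension 3 − 1 = 2.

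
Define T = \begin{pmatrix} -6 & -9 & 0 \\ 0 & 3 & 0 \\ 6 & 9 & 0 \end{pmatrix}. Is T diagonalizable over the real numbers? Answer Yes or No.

Characteristic polynomial: p(s) = s^3 + 3s^2 - 18s = s(s - 3)(s + 6).
All 3 eigenvalues are distinct, so T is diagonalizable.

Yes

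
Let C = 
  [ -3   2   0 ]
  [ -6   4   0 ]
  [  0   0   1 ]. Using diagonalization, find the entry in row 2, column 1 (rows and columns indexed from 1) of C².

-6

Characteristic polynomial: μ^3 - 2μ^2 + μ = μ(μ - 1)^2, so the eigenvalues are 0, 1, 1.
μ=1: eigenvector (-1, -2, 1).
μ=0: eigenvector (2, 3, 0).
μ=1: eigenvector (0, 0, 1).
P = [[-1, 2, 0], [-2, 3, 0], [1, 0, 1]], D = diag(1, 0, 1), P⁻¹ = [[3, -2, 0], [2, -1, 0], [-3, 2, 1]].
C² = P·diag(1, 0, 1)·P⁻¹ = [[-3, 2, 0], [-6, 4, 0], [0, 0, 1]].
The requested entry is -6.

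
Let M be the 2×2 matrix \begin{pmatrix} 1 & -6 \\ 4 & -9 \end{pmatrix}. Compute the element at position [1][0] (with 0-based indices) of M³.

Characteristic polynomial: s^2 + 8s + 15 = (s + 3)(s + 5), so the eigenvalues are -5, -3.
s=-5: eigenvector (1, 1).
s=-3: eigenvector (3, 2).
P = [[1, 3], [1, 2]], D = diag(-5, -3), P⁻¹ = [[-2, 3], [1, -1]].
M³ = P·diag(-125, -27)·P⁻¹ = [[169, -294], [196, -321]].
The requested entry is 196.

196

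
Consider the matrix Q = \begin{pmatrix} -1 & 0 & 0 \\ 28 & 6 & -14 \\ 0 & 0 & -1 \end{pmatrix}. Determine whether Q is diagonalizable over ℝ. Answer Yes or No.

Characteristic polynomial: p(s) = s^3 - 4s^2 - 11s - 6 = (s - 6)(s + 1)^2.
s = -1 has algebraic multiplicity 2; rank(Q + 1I) = 1, so geometric multiplicity = 2.
Every eigenvalue has geometric = algebraic multiplicity, so Q is diagonalizable.

Yes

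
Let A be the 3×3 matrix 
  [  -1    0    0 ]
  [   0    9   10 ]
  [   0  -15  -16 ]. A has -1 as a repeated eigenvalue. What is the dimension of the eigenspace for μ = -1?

2

A + 1I = [[0, 0, 0], [0, 10, 10], [0, -15, -15]].
This matrix has rank 1, so its null space has dimension 3 − 1 = 2.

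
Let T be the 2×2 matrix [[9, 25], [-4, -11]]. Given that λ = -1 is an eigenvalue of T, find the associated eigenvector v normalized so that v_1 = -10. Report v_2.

4

T + 1I = [[10, 25], [-4, -10]].
Solving (T + 1I)v = 0 gives the eigenspace spanned by (-10, 4).
With v_1 = -10, v = (-10, 4), so v_2 = 4.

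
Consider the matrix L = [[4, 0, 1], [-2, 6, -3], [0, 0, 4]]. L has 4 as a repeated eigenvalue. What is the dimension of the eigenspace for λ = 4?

1

L − 4I = [[0, 0, 1], [-2, 2, -3], [0, 0, 0]].
This matrix has rank 2, so its null space has dimension 3 − 2 = 1.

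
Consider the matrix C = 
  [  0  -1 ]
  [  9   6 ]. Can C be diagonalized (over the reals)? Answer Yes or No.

Characteristic polynomial: p(s) = s^2 - 6s + 9 = (s - 3)^2.
s = 3 has algebraic multiplicity 2; rank(C − 3I) = 1, so geometric multiplicity = 1.
Geometric multiplicity < algebraic multiplicity, so C is not diagonalizable.

No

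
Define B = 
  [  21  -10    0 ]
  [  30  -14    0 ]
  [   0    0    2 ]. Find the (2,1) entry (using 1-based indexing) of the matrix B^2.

210

Characteristic polynomial: λ^3 - 9λ^2 + 20λ - 12 = (λ - 6)(λ - 2)(λ - 1), so the eigenvalues are 1, 2, 6.
λ=6: eigenvector (2, 3, 0).
λ=1: eigenvector (1, 2, 0).
λ=2: eigenvector (0, 0, 1).
P = [[2, 1, 0], [3, 2, 0], [0, 0, 1]], D = diag(6, 1, 2), P⁻¹ = [[2, -1, 0], [-3, 2, 0], [0, 0, 1]].
B² = P·diag(36, 1, 4)·P⁻¹ = [[141, -70, 0], [210, -104, 0], [0, 0, 4]].
The requested entry is 210.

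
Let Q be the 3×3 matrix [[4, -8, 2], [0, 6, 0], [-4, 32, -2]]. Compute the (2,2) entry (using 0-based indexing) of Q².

Characteristic polynomial: t^3 - 8t^2 + 12t = t(t - 6)(t - 2), so the eigenvalues are 0, 2, 6.
t=0: eigenvector (1, 0, -2).
t=6: eigenvector (0, 1, 4).
t=2: eigenvector (1, 0, -1).
P = [[1, 0, 1], [0, 1, 0], [-2, 4, -1]], D = diag(0, 6, 2), P⁻¹ = [[-1, 4, -1], [0, 1, 0], [2, -4, 1]].
Q² = P·diag(0, 36, 4)·P⁻¹ = [[8, -16, 4], [0, 36, 0], [-8, 160, -4]].
The requested entry is -4.

-4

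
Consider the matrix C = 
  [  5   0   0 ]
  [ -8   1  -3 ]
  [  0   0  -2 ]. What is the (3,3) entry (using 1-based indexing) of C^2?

4

Characteristic polynomial: t^3 - 4t^2 - 7t + 10 = (t - 5)(t - 1)(t + 2), so the eigenvalues are -2, 1, 5.
t=5: eigenvector (1, -2, 0).
t=1: eigenvector (0, 1, 0).
t=-2: eigenvector (0, 1, 1).
P = [[1, 0, 0], [-2, 1, 1], [0, 0, 1]], D = diag(5, 1, -2), P⁻¹ = [[1, 0, 0], [2, 1, -1], [0, 0, 1]].
C² = P·diag(25, 1, 4)·P⁻¹ = [[25, 0, 0], [-48, 1, 3], [0, 0, 4]].
The requested entry is 4.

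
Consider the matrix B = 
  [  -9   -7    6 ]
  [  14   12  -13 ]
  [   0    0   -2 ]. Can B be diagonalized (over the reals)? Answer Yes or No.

Characteristic polynomial: p(λ) = λ^3 - λ^2 - 16λ - 20 = (λ - 5)(λ + 2)^2.
λ = -2 has algebraic multiplicity 2; rank(B + 2I) = 2, so geometric multiplicity = 1.
Geometric multiplicity < algebraic multiplicity, so B is not diagonalizable.

No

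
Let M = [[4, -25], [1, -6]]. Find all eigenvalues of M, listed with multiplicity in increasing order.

Characteristic polynomial: p(s) = s^2 + 2s + 1 = (s + 1)^2.
Roots (with multiplicity): -1, -1.

-1, -1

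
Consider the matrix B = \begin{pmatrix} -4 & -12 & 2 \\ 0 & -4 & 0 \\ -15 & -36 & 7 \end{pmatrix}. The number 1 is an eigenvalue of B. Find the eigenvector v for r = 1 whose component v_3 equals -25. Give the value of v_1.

B − 1I = [[-5, -12, 2], [0, -5, 0], [-15, -36, 6]].
Solving (B − 1I)v = 0 gives the eigenspace spanned by (-10, 0, -25).
With v_3 = -25, v = (-10, 0, -25), so v_1 = -10.

-10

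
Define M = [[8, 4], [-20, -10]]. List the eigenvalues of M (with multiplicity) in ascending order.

Characteristic polynomial: p(t) = t^2 + 2t = t(t + 2).
Roots (with multiplicity): -2, 0.

-2, 0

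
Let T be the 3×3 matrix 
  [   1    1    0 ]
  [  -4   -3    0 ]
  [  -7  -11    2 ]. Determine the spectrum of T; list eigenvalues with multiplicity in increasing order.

-1, -1, 2

Characteristic polynomial: p(λ) = λ^3 - 3λ - 2 = (λ - 2)(λ + 1)^2.
Roots (with multiplicity): -1, -1, 2.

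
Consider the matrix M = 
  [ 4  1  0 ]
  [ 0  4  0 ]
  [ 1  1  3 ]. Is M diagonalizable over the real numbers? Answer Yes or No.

No

Characteristic polynomial: p(r) = r^3 - 11r^2 + 40r - 48 = (r - 4)^2(r - 3).
r = 4 has algebraic multiplicity 2; rank(M − 4I) = 2, so geometric multiplicity = 1.
Geometric multiplicity < algebraic multiplicity, so M is not diagonalizable.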